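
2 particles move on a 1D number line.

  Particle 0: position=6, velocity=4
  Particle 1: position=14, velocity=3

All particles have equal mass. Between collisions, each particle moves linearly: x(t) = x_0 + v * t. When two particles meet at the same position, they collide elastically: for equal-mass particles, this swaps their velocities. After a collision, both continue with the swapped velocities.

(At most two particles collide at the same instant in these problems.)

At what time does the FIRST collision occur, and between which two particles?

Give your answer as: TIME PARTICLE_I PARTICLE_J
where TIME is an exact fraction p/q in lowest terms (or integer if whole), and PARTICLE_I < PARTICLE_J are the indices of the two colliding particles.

Answer: 8 0 1

Derivation:
Pair (0,1): pos 6,14 vel 4,3 -> gap=8, closing at 1/unit, collide at t=8
Earliest collision: t=8 between 0 and 1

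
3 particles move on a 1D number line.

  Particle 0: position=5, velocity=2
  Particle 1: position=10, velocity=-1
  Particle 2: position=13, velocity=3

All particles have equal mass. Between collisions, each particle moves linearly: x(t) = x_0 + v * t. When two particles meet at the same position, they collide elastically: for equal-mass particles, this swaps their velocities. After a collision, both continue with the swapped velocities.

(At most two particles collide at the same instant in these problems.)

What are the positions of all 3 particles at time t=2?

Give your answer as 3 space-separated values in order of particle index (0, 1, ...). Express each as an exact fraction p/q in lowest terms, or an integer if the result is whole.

Answer: 8 9 19

Derivation:
Collision at t=5/3: particles 0 and 1 swap velocities; positions: p0=25/3 p1=25/3 p2=18; velocities now: v0=-1 v1=2 v2=3
Advance to t=2 (no further collisions before then); velocities: v0=-1 v1=2 v2=3; positions = 8 9 19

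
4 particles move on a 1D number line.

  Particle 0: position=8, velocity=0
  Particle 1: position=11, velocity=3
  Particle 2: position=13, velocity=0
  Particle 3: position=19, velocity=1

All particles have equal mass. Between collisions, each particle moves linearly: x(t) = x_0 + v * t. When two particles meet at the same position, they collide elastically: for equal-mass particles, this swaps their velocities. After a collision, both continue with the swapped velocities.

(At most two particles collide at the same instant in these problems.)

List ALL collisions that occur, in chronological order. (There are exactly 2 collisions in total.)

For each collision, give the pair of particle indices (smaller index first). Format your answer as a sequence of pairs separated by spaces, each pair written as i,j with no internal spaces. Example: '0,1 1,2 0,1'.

Answer: 1,2 2,3

Derivation:
Collision at t=2/3: particles 1 and 2 swap velocities; positions: p0=8 p1=13 p2=13 p3=59/3; velocities now: v0=0 v1=0 v2=3 v3=1
Collision at t=4: particles 2 and 3 swap velocities; positions: p0=8 p1=13 p2=23 p3=23; velocities now: v0=0 v1=0 v2=1 v3=3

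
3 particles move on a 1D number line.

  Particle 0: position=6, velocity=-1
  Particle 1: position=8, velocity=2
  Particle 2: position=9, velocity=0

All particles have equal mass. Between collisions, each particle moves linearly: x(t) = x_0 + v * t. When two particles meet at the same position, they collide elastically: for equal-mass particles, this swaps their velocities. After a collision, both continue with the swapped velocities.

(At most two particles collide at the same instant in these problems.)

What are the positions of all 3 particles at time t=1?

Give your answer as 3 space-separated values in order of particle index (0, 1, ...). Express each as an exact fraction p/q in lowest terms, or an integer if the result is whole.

Collision at t=1/2: particles 1 and 2 swap velocities; positions: p0=11/2 p1=9 p2=9; velocities now: v0=-1 v1=0 v2=2
Advance to t=1 (no further collisions before then); velocities: v0=-1 v1=0 v2=2; positions = 5 9 10

Answer: 5 9 10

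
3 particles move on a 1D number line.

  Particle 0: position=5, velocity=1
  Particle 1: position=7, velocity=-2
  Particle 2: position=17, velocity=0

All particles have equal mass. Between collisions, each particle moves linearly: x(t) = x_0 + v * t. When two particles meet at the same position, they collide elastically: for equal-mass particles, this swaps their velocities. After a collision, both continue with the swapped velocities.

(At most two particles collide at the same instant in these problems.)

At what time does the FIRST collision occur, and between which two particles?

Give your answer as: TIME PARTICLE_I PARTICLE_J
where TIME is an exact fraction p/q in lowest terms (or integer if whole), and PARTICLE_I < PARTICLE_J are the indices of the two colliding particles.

Pair (0,1): pos 5,7 vel 1,-2 -> gap=2, closing at 3/unit, collide at t=2/3
Pair (1,2): pos 7,17 vel -2,0 -> not approaching (rel speed -2 <= 0)
Earliest collision: t=2/3 between 0 and 1

Answer: 2/3 0 1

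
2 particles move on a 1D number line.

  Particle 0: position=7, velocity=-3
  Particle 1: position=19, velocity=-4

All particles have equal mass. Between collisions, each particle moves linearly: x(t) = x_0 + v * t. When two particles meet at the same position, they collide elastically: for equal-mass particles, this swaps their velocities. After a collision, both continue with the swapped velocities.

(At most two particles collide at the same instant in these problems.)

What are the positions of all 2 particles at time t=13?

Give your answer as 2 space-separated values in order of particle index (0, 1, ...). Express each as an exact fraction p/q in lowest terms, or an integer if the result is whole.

Answer: -33 -32

Derivation:
Collision at t=12: particles 0 and 1 swap velocities; positions: p0=-29 p1=-29; velocities now: v0=-4 v1=-3
Advance to t=13 (no further collisions before then); velocities: v0=-4 v1=-3; positions = -33 -32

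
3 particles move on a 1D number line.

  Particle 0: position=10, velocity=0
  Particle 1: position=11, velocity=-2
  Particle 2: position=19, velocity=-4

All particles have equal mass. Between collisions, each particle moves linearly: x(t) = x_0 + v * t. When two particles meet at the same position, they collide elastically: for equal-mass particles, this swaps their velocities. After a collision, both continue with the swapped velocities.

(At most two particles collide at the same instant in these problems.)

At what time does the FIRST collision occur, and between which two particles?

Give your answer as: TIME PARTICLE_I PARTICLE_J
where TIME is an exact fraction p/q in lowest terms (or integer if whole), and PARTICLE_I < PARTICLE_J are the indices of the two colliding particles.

Pair (0,1): pos 10,11 vel 0,-2 -> gap=1, closing at 2/unit, collide at t=1/2
Pair (1,2): pos 11,19 vel -2,-4 -> gap=8, closing at 2/unit, collide at t=4
Earliest collision: t=1/2 between 0 and 1

Answer: 1/2 0 1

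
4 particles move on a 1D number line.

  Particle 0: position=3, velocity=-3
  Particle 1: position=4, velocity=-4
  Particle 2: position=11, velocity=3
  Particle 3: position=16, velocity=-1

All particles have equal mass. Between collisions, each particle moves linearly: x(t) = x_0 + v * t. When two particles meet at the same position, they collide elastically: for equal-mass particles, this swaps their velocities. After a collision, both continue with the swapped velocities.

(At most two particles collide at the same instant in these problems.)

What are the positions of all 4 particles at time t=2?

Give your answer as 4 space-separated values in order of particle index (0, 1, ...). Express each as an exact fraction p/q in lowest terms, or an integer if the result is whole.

Collision at t=1: particles 0 and 1 swap velocities; positions: p0=0 p1=0 p2=14 p3=15; velocities now: v0=-4 v1=-3 v2=3 v3=-1
Collision at t=5/4: particles 2 and 3 swap velocities; positions: p0=-1 p1=-3/4 p2=59/4 p3=59/4; velocities now: v0=-4 v1=-3 v2=-1 v3=3
Advance to t=2 (no further collisions before then); velocities: v0=-4 v1=-3 v2=-1 v3=3; positions = -4 -3 14 17

Answer: -4 -3 14 17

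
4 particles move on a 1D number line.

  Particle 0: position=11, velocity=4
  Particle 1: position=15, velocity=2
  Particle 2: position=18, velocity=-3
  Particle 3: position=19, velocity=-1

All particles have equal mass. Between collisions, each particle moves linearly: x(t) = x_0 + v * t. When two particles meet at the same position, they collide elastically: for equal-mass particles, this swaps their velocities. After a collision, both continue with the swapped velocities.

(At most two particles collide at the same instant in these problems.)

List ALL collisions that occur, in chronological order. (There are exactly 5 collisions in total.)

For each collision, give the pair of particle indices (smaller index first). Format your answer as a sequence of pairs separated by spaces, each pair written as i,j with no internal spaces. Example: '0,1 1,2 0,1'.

Collision at t=3/5: particles 1 and 2 swap velocities; positions: p0=67/5 p1=81/5 p2=81/5 p3=92/5; velocities now: v0=4 v1=-3 v2=2 v3=-1
Collision at t=1: particles 0 and 1 swap velocities; positions: p0=15 p1=15 p2=17 p3=18; velocities now: v0=-3 v1=4 v2=2 v3=-1
Collision at t=4/3: particles 2 and 3 swap velocities; positions: p0=14 p1=49/3 p2=53/3 p3=53/3; velocities now: v0=-3 v1=4 v2=-1 v3=2
Collision at t=8/5: particles 1 and 2 swap velocities; positions: p0=66/5 p1=87/5 p2=87/5 p3=91/5; velocities now: v0=-3 v1=-1 v2=4 v3=2
Collision at t=2: particles 2 and 3 swap velocities; positions: p0=12 p1=17 p2=19 p3=19; velocities now: v0=-3 v1=-1 v2=2 v3=4

Answer: 1,2 0,1 2,3 1,2 2,3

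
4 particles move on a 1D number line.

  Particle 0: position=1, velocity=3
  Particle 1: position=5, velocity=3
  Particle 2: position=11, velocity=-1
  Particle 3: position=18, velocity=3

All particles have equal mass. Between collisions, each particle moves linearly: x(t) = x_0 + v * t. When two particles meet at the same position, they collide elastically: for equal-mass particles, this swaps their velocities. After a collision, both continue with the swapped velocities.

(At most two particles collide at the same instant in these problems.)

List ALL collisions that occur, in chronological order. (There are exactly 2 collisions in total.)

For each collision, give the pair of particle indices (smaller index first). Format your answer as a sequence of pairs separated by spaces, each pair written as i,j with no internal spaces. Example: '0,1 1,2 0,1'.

Collision at t=3/2: particles 1 and 2 swap velocities; positions: p0=11/2 p1=19/2 p2=19/2 p3=45/2; velocities now: v0=3 v1=-1 v2=3 v3=3
Collision at t=5/2: particles 0 and 1 swap velocities; positions: p0=17/2 p1=17/2 p2=25/2 p3=51/2; velocities now: v0=-1 v1=3 v2=3 v3=3

Answer: 1,2 0,1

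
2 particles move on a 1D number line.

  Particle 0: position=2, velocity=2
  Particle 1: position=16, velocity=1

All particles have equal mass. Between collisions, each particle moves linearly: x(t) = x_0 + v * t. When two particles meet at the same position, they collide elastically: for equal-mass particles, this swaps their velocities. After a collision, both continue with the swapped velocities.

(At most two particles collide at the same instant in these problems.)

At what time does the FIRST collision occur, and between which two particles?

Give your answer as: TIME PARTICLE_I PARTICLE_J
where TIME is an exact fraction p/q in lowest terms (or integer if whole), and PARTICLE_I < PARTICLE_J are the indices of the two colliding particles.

Answer: 14 0 1

Derivation:
Pair (0,1): pos 2,16 vel 2,1 -> gap=14, closing at 1/unit, collide at t=14
Earliest collision: t=14 between 0 and 1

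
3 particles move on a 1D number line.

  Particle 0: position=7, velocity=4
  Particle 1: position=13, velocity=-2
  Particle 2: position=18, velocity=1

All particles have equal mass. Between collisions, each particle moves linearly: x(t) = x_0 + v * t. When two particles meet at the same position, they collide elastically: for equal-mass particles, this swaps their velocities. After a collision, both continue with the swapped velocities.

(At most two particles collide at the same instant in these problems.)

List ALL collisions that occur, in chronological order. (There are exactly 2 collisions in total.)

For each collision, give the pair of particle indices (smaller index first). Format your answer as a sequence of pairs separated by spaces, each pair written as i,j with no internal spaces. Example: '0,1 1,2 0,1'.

Collision at t=1: particles 0 and 1 swap velocities; positions: p0=11 p1=11 p2=19; velocities now: v0=-2 v1=4 v2=1
Collision at t=11/3: particles 1 and 2 swap velocities; positions: p0=17/3 p1=65/3 p2=65/3; velocities now: v0=-2 v1=1 v2=4

Answer: 0,1 1,2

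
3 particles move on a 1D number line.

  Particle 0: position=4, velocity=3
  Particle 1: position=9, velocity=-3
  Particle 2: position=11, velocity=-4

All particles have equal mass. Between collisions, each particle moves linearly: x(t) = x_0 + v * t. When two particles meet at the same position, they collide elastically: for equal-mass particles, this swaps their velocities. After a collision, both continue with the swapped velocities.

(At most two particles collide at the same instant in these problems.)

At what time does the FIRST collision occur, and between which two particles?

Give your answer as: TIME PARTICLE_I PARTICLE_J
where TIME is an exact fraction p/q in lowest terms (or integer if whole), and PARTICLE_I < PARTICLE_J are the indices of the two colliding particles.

Answer: 5/6 0 1

Derivation:
Pair (0,1): pos 4,9 vel 3,-3 -> gap=5, closing at 6/unit, collide at t=5/6
Pair (1,2): pos 9,11 vel -3,-4 -> gap=2, closing at 1/unit, collide at t=2
Earliest collision: t=5/6 between 0 and 1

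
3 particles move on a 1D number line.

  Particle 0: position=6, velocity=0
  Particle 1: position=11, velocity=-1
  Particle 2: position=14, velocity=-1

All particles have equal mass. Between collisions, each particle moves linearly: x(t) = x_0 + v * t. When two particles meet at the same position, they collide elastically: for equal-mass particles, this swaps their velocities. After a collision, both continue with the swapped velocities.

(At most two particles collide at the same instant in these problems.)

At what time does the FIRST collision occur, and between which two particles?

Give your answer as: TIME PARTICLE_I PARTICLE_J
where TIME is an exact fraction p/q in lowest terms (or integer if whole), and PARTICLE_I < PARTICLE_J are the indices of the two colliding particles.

Pair (0,1): pos 6,11 vel 0,-1 -> gap=5, closing at 1/unit, collide at t=5
Pair (1,2): pos 11,14 vel -1,-1 -> not approaching (rel speed 0 <= 0)
Earliest collision: t=5 between 0 and 1

Answer: 5 0 1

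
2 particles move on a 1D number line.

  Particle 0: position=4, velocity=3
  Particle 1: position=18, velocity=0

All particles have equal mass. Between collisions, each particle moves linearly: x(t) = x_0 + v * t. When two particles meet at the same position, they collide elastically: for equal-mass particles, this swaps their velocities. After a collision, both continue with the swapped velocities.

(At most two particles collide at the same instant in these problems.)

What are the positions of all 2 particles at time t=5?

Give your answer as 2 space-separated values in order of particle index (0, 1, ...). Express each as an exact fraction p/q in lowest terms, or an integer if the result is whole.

Collision at t=14/3: particles 0 and 1 swap velocities; positions: p0=18 p1=18; velocities now: v0=0 v1=3
Advance to t=5 (no further collisions before then); velocities: v0=0 v1=3; positions = 18 19

Answer: 18 19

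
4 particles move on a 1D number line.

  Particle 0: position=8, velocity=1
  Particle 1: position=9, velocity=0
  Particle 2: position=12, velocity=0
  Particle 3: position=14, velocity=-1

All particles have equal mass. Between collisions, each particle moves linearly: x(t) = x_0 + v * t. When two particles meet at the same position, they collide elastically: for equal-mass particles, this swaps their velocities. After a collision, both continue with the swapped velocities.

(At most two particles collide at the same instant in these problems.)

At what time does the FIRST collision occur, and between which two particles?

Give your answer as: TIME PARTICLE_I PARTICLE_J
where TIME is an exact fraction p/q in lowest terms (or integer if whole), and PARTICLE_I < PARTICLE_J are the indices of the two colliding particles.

Pair (0,1): pos 8,9 vel 1,0 -> gap=1, closing at 1/unit, collide at t=1
Pair (1,2): pos 9,12 vel 0,0 -> not approaching (rel speed 0 <= 0)
Pair (2,3): pos 12,14 vel 0,-1 -> gap=2, closing at 1/unit, collide at t=2
Earliest collision: t=1 between 0 and 1

Answer: 1 0 1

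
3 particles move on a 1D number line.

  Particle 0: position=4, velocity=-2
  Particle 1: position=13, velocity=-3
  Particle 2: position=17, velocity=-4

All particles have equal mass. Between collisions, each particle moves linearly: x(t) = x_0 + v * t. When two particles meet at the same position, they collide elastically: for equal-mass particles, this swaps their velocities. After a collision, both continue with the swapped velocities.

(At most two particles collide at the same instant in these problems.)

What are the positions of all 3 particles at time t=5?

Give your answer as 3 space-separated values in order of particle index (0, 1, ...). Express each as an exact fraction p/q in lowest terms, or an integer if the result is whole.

Collision at t=4: particles 1 and 2 swap velocities; positions: p0=-4 p1=1 p2=1; velocities now: v0=-2 v1=-4 v2=-3
Advance to t=5 (no further collisions before then); velocities: v0=-2 v1=-4 v2=-3; positions = -6 -3 -2

Answer: -6 -3 -2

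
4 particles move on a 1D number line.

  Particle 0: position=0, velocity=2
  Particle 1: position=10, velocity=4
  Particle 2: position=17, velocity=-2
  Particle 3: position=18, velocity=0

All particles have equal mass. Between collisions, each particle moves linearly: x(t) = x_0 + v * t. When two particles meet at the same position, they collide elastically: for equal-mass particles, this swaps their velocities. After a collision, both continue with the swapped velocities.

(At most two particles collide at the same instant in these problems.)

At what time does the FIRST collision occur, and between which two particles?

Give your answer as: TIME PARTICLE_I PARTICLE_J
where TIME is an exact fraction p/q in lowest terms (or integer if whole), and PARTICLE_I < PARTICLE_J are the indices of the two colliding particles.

Pair (0,1): pos 0,10 vel 2,4 -> not approaching (rel speed -2 <= 0)
Pair (1,2): pos 10,17 vel 4,-2 -> gap=7, closing at 6/unit, collide at t=7/6
Pair (2,3): pos 17,18 vel -2,0 -> not approaching (rel speed -2 <= 0)
Earliest collision: t=7/6 between 1 and 2

Answer: 7/6 1 2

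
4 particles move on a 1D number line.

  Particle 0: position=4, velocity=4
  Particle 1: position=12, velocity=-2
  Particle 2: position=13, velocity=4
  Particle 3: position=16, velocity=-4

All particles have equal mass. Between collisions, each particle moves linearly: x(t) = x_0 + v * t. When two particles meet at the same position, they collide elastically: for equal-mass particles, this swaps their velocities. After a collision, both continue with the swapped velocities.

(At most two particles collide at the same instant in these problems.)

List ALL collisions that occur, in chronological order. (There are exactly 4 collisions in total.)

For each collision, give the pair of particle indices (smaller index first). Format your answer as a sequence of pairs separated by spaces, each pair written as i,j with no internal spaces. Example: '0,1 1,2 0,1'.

Collision at t=3/8: particles 2 and 3 swap velocities; positions: p0=11/2 p1=45/4 p2=29/2 p3=29/2; velocities now: v0=4 v1=-2 v2=-4 v3=4
Collision at t=4/3: particles 0 and 1 swap velocities; positions: p0=28/3 p1=28/3 p2=32/3 p3=55/3; velocities now: v0=-2 v1=4 v2=-4 v3=4
Collision at t=3/2: particles 1 and 2 swap velocities; positions: p0=9 p1=10 p2=10 p3=19; velocities now: v0=-2 v1=-4 v2=4 v3=4
Collision at t=2: particles 0 and 1 swap velocities; positions: p0=8 p1=8 p2=12 p3=21; velocities now: v0=-4 v1=-2 v2=4 v3=4

Answer: 2,3 0,1 1,2 0,1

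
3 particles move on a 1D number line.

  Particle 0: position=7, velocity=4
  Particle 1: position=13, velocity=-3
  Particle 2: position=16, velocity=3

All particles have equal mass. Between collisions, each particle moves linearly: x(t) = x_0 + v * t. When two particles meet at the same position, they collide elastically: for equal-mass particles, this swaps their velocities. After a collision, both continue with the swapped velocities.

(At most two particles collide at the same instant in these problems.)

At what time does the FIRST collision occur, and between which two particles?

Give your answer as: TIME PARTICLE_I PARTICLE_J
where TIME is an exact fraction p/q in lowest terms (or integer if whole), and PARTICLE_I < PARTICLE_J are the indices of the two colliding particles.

Pair (0,1): pos 7,13 vel 4,-3 -> gap=6, closing at 7/unit, collide at t=6/7
Pair (1,2): pos 13,16 vel -3,3 -> not approaching (rel speed -6 <= 0)
Earliest collision: t=6/7 between 0 and 1

Answer: 6/7 0 1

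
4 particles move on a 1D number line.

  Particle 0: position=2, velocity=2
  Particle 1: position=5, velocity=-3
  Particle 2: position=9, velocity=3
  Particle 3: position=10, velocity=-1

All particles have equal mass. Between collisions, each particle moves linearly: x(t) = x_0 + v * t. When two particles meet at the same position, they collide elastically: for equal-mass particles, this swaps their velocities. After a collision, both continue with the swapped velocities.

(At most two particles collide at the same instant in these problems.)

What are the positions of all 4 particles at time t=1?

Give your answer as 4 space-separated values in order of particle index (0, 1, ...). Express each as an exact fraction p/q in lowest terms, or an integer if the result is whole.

Answer: 2 4 9 12

Derivation:
Collision at t=1/4: particles 2 and 3 swap velocities; positions: p0=5/2 p1=17/4 p2=39/4 p3=39/4; velocities now: v0=2 v1=-3 v2=-1 v3=3
Collision at t=3/5: particles 0 and 1 swap velocities; positions: p0=16/5 p1=16/5 p2=47/5 p3=54/5; velocities now: v0=-3 v1=2 v2=-1 v3=3
Advance to t=1 (no further collisions before then); velocities: v0=-3 v1=2 v2=-1 v3=3; positions = 2 4 9 12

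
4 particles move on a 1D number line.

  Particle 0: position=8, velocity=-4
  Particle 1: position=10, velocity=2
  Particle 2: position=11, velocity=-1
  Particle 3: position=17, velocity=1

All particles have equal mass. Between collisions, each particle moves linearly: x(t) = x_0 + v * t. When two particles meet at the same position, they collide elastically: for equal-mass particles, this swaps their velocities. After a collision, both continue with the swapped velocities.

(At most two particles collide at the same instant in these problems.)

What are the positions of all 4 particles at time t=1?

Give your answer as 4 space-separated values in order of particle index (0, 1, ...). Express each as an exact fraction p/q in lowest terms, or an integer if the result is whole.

Collision at t=1/3: particles 1 and 2 swap velocities; positions: p0=20/3 p1=32/3 p2=32/3 p3=52/3; velocities now: v0=-4 v1=-1 v2=2 v3=1
Advance to t=1 (no further collisions before then); velocities: v0=-4 v1=-1 v2=2 v3=1; positions = 4 10 12 18

Answer: 4 10 12 18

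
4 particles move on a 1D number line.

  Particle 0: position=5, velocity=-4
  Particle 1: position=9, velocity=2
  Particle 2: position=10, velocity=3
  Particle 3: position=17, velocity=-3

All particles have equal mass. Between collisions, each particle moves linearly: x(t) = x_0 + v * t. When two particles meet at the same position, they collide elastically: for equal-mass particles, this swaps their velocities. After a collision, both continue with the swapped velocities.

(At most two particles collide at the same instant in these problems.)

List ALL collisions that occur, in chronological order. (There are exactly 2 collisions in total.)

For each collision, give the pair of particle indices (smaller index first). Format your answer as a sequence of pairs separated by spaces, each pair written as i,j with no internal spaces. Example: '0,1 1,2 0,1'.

Collision at t=7/6: particles 2 and 3 swap velocities; positions: p0=1/3 p1=34/3 p2=27/2 p3=27/2; velocities now: v0=-4 v1=2 v2=-3 v3=3
Collision at t=8/5: particles 1 and 2 swap velocities; positions: p0=-7/5 p1=61/5 p2=61/5 p3=74/5; velocities now: v0=-4 v1=-3 v2=2 v3=3

Answer: 2,3 1,2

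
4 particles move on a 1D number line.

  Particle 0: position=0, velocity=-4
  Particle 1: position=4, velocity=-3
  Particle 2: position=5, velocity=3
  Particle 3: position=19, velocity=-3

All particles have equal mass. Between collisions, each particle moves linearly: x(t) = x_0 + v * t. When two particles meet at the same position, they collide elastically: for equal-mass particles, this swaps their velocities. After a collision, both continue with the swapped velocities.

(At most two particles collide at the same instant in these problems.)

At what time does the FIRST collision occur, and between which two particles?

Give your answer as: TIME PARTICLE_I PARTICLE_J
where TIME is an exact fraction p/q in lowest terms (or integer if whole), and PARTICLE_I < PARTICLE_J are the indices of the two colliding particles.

Pair (0,1): pos 0,4 vel -4,-3 -> not approaching (rel speed -1 <= 0)
Pair (1,2): pos 4,5 vel -3,3 -> not approaching (rel speed -6 <= 0)
Pair (2,3): pos 5,19 vel 3,-3 -> gap=14, closing at 6/unit, collide at t=7/3
Earliest collision: t=7/3 between 2 and 3

Answer: 7/3 2 3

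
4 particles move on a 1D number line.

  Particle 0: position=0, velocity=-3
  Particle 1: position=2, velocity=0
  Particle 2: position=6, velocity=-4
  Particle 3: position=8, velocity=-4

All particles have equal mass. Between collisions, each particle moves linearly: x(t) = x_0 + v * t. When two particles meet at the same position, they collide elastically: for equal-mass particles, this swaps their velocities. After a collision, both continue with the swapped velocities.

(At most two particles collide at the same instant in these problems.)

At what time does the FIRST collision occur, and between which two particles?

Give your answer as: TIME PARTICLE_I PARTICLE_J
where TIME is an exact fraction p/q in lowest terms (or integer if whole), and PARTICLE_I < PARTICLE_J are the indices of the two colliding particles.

Pair (0,1): pos 0,2 vel -3,0 -> not approaching (rel speed -3 <= 0)
Pair (1,2): pos 2,6 vel 0,-4 -> gap=4, closing at 4/unit, collide at t=1
Pair (2,3): pos 6,8 vel -4,-4 -> not approaching (rel speed 0 <= 0)
Earliest collision: t=1 between 1 and 2

Answer: 1 1 2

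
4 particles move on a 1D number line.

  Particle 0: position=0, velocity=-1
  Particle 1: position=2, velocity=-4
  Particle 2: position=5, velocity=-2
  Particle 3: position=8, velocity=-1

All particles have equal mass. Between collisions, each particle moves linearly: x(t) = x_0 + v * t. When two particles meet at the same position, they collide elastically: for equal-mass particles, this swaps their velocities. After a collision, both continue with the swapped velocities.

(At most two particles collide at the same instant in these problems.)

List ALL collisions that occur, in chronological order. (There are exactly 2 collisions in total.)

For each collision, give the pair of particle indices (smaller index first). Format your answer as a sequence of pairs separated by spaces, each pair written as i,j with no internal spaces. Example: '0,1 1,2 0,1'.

Answer: 0,1 1,2

Derivation:
Collision at t=2/3: particles 0 and 1 swap velocities; positions: p0=-2/3 p1=-2/3 p2=11/3 p3=22/3; velocities now: v0=-4 v1=-1 v2=-2 v3=-1
Collision at t=5: particles 1 and 2 swap velocities; positions: p0=-18 p1=-5 p2=-5 p3=3; velocities now: v0=-4 v1=-2 v2=-1 v3=-1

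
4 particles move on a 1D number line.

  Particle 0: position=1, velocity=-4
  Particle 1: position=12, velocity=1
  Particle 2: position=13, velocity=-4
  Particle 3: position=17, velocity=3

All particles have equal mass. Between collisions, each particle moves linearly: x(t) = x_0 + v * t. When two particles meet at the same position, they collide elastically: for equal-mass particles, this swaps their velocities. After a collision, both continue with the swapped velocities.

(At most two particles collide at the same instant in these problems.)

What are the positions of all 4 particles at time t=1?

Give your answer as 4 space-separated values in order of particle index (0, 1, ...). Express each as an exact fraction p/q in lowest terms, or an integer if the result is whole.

Answer: -3 9 13 20

Derivation:
Collision at t=1/5: particles 1 and 2 swap velocities; positions: p0=1/5 p1=61/5 p2=61/5 p3=88/5; velocities now: v0=-4 v1=-4 v2=1 v3=3
Advance to t=1 (no further collisions before then); velocities: v0=-4 v1=-4 v2=1 v3=3; positions = -3 9 13 20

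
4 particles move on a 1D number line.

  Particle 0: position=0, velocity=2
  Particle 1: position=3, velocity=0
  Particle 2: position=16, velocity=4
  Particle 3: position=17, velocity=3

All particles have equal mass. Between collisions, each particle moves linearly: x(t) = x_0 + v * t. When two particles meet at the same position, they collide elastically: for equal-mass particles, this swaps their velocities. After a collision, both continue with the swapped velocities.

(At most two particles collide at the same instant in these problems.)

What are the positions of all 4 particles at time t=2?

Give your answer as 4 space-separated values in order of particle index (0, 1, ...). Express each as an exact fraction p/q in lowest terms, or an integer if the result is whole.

Collision at t=1: particles 2 and 3 swap velocities; positions: p0=2 p1=3 p2=20 p3=20; velocities now: v0=2 v1=0 v2=3 v3=4
Collision at t=3/2: particles 0 and 1 swap velocities; positions: p0=3 p1=3 p2=43/2 p3=22; velocities now: v0=0 v1=2 v2=3 v3=4
Advance to t=2 (no further collisions before then); velocities: v0=0 v1=2 v2=3 v3=4; positions = 3 4 23 24

Answer: 3 4 23 24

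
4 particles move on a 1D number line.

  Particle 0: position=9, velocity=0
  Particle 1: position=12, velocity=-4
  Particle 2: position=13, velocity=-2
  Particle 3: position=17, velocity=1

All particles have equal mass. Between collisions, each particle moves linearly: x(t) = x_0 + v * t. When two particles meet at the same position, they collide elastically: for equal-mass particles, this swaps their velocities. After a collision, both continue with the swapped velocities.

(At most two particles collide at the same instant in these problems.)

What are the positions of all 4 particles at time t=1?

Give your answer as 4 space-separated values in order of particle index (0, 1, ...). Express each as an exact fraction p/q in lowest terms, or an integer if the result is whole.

Collision at t=3/4: particles 0 and 1 swap velocities; positions: p0=9 p1=9 p2=23/2 p3=71/4; velocities now: v0=-4 v1=0 v2=-2 v3=1
Advance to t=1 (no further collisions before then); velocities: v0=-4 v1=0 v2=-2 v3=1; positions = 8 9 11 18

Answer: 8 9 11 18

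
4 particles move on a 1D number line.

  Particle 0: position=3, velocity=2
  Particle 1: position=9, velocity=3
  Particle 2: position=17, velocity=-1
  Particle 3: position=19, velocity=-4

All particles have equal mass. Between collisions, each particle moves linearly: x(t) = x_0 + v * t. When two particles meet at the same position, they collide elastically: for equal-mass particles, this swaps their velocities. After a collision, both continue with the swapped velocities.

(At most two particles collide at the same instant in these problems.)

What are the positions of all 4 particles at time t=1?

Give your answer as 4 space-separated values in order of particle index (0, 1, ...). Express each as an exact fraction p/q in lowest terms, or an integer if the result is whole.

Answer: 5 12 15 16

Derivation:
Collision at t=2/3: particles 2 and 3 swap velocities; positions: p0=13/3 p1=11 p2=49/3 p3=49/3; velocities now: v0=2 v1=3 v2=-4 v3=-1
Advance to t=1 (no further collisions before then); velocities: v0=2 v1=3 v2=-4 v3=-1; positions = 5 12 15 16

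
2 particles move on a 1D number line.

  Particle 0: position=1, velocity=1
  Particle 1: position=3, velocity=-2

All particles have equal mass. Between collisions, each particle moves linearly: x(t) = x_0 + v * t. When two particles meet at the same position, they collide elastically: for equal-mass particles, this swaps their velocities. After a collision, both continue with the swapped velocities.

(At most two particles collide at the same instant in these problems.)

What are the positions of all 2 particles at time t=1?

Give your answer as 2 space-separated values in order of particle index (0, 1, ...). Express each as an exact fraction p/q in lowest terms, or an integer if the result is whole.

Answer: 1 2

Derivation:
Collision at t=2/3: particles 0 and 1 swap velocities; positions: p0=5/3 p1=5/3; velocities now: v0=-2 v1=1
Advance to t=1 (no further collisions before then); velocities: v0=-2 v1=1; positions = 1 2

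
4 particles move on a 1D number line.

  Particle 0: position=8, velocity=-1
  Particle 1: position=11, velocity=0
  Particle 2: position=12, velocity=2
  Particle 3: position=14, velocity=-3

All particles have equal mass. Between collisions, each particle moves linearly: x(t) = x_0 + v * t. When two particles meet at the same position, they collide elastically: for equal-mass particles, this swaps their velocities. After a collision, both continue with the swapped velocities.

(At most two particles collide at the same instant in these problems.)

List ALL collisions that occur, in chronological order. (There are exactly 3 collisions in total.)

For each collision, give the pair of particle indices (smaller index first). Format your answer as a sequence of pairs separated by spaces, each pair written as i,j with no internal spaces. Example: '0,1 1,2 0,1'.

Collision at t=2/5: particles 2 and 3 swap velocities; positions: p0=38/5 p1=11 p2=64/5 p3=64/5; velocities now: v0=-1 v1=0 v2=-3 v3=2
Collision at t=1: particles 1 and 2 swap velocities; positions: p0=7 p1=11 p2=11 p3=14; velocities now: v0=-1 v1=-3 v2=0 v3=2
Collision at t=3: particles 0 and 1 swap velocities; positions: p0=5 p1=5 p2=11 p3=18; velocities now: v0=-3 v1=-1 v2=0 v3=2

Answer: 2,3 1,2 0,1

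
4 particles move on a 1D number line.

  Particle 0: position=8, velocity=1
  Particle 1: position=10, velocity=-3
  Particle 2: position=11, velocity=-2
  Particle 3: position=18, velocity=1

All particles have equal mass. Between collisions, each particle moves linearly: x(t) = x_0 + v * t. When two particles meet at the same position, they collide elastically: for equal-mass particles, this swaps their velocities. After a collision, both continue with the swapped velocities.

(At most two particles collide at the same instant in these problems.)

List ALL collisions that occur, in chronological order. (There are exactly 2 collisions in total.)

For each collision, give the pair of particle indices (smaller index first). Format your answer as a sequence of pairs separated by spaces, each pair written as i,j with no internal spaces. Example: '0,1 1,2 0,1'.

Answer: 0,1 1,2

Derivation:
Collision at t=1/2: particles 0 and 1 swap velocities; positions: p0=17/2 p1=17/2 p2=10 p3=37/2; velocities now: v0=-3 v1=1 v2=-2 v3=1
Collision at t=1: particles 1 and 2 swap velocities; positions: p0=7 p1=9 p2=9 p3=19; velocities now: v0=-3 v1=-2 v2=1 v3=1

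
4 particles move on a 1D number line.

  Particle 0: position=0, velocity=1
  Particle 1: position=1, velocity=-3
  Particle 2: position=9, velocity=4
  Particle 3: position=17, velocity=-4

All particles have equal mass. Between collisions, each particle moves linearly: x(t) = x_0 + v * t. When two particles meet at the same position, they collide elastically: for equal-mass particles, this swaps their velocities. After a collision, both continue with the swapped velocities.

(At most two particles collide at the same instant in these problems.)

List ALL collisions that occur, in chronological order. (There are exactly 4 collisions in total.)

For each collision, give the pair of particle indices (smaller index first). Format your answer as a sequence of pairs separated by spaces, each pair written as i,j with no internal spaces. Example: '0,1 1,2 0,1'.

Collision at t=1/4: particles 0 and 1 swap velocities; positions: p0=1/4 p1=1/4 p2=10 p3=16; velocities now: v0=-3 v1=1 v2=4 v3=-4
Collision at t=1: particles 2 and 3 swap velocities; positions: p0=-2 p1=1 p2=13 p3=13; velocities now: v0=-3 v1=1 v2=-4 v3=4
Collision at t=17/5: particles 1 and 2 swap velocities; positions: p0=-46/5 p1=17/5 p2=17/5 p3=113/5; velocities now: v0=-3 v1=-4 v2=1 v3=4
Collision at t=16: particles 0 and 1 swap velocities; positions: p0=-47 p1=-47 p2=16 p3=73; velocities now: v0=-4 v1=-3 v2=1 v3=4

Answer: 0,1 2,3 1,2 0,1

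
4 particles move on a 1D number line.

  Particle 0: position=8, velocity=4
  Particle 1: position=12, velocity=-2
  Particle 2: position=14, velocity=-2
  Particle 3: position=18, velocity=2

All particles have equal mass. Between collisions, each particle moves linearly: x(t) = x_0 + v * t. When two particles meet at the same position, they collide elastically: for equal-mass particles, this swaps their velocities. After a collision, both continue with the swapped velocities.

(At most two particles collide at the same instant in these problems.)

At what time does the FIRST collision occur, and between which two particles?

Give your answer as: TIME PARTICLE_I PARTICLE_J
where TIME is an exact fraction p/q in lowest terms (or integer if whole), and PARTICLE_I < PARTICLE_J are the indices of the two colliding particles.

Answer: 2/3 0 1

Derivation:
Pair (0,1): pos 8,12 vel 4,-2 -> gap=4, closing at 6/unit, collide at t=2/3
Pair (1,2): pos 12,14 vel -2,-2 -> not approaching (rel speed 0 <= 0)
Pair (2,3): pos 14,18 vel -2,2 -> not approaching (rel speed -4 <= 0)
Earliest collision: t=2/3 between 0 and 1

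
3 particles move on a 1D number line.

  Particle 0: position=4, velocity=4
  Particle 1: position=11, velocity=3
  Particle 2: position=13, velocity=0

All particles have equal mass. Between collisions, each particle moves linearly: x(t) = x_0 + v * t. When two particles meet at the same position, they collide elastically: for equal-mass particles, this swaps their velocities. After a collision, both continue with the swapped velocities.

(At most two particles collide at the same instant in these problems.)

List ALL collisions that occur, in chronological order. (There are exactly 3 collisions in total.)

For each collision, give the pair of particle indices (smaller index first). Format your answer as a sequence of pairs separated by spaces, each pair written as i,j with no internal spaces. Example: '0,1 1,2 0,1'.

Answer: 1,2 0,1 1,2

Derivation:
Collision at t=2/3: particles 1 and 2 swap velocities; positions: p0=20/3 p1=13 p2=13; velocities now: v0=4 v1=0 v2=3
Collision at t=9/4: particles 0 and 1 swap velocities; positions: p0=13 p1=13 p2=71/4; velocities now: v0=0 v1=4 v2=3
Collision at t=7: particles 1 and 2 swap velocities; positions: p0=13 p1=32 p2=32; velocities now: v0=0 v1=3 v2=4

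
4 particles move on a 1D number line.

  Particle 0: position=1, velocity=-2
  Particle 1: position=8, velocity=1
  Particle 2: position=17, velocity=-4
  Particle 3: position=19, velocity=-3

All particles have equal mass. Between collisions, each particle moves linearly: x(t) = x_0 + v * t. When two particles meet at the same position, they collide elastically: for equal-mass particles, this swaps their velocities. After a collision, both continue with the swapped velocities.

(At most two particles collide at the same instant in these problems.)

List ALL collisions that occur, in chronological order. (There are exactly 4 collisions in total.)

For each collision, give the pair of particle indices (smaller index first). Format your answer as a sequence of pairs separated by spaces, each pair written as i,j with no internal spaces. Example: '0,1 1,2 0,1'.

Answer: 1,2 2,3 0,1 1,2

Derivation:
Collision at t=9/5: particles 1 and 2 swap velocities; positions: p0=-13/5 p1=49/5 p2=49/5 p3=68/5; velocities now: v0=-2 v1=-4 v2=1 v3=-3
Collision at t=11/4: particles 2 and 3 swap velocities; positions: p0=-9/2 p1=6 p2=43/4 p3=43/4; velocities now: v0=-2 v1=-4 v2=-3 v3=1
Collision at t=8: particles 0 and 1 swap velocities; positions: p0=-15 p1=-15 p2=-5 p3=16; velocities now: v0=-4 v1=-2 v2=-3 v3=1
Collision at t=18: particles 1 and 2 swap velocities; positions: p0=-55 p1=-35 p2=-35 p3=26; velocities now: v0=-4 v1=-3 v2=-2 v3=1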